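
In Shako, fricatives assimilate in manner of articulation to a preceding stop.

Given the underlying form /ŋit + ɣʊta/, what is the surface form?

The rule targets /ɣ/ (voiced velar fricative), which sits after the trigger /t/ (stop).
The voiced velar stop is [g], so /ɣ/ → [g].

[ŋitgʊta]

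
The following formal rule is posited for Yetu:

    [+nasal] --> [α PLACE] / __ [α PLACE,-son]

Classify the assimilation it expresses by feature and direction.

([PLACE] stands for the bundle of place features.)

The shared variable α links the value of the place features (abbreviated [PLACE]) on the target to the same value on the neighbouring segment, so place is the feature that assimilates.
The conditioning segment sits to the right of the focus bar, meaning the trigger follows the segment that changes — regressive assimilation.

regressive place assimilation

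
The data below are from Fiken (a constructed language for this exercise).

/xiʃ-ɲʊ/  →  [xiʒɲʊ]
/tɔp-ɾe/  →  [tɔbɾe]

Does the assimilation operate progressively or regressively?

regressive

The segment that alternates is /ʃ/, which surfaces as [ʒ] when adjacent to /ɲ/.
/ʃ/ is voiceless while /ɲ/ is voiced; the output [ʒ] is voiced, matching the trigger — so the feature that spreads is voicing.
The other alternating form patterns the same way: /p/ → [b] before /ɾ/ (voiceless → voiced, matching voiced) — only voicing changes, and always toward the following segment.
The trigger is the following segment, so the direction is regressive (anticipatory).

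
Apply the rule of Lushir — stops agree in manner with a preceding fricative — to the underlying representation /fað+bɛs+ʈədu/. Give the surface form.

[faðβɛsʂədu]

/b/ is a voiced bilabial stop. The preceding trigger /ð/ is a fricative, so /b/ must become a fricative as well.
Changing only its manner to fricative gives [β] — the voiced bilabial fricative.
The same rule applies at the second boundary: /ʈ/ → [ʂ] next to /s/.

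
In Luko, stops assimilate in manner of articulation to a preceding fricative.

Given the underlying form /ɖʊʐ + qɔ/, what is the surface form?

The rule targets /q/ (voiceless uvular stop), which sits after the trigger /ʐ/ (fricative).
A voiceless uvular fricative is [χ], so the surface segment is [χ].

[ɖʊʐχɔ]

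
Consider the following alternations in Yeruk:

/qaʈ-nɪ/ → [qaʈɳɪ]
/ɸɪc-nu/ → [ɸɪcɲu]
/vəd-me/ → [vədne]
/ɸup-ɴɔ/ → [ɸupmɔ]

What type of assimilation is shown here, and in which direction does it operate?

progressive place assimilation

Comparing underlying and surface forms, /n/ → [ɳ] is the alternation; the neighbouring /ʈ/ is constant.
/n/ is alveolar while /ʈ/ is retroflex; the output [ɳ] is retroflex, matching the trigger — so the feature that spreads is place.
Manner and voice are unchanged, so the assimilation is partial, not total.
The other alternating forms pattern the same way: /n/ → [ɲ] after /c/ (alveolar → palatal, matching palatal); /m/ → [n] after /d/ (bilabial → alveolar, matching alveolar); /ɴ/ → [m] after /p/ (uvular → bilabial, matching bilabial) — only place changes, and always toward the preceding segment.
The trigger is the preceding segment, so the direction is progressive (perseverative).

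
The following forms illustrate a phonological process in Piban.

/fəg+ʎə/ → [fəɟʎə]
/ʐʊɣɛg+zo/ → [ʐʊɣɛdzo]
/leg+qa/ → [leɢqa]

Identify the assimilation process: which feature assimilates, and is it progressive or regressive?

Comparing underlying and surface forms, /g/ → [ɟ] is the alternation; the neighbouring /ʎ/ is constant.
/g/ is velar while /ʎ/ is palatal; the output [ɟ] is palatal, matching the trigger — so the feature that spreads is place.
Manner and voice are unchanged, so the assimilation is partial, not total.
Checking the remaining alternations: /g/ → [d] before /z/ (velar → alveolar, matching alveolar); /g/ → [ɢ] before /q/ (velar → uvular, matching uvular) — only place changes, and always toward the following segment.
Since the segment that changes precedes the conditioning segment, the assimilation is regressive.

regressive place assimilation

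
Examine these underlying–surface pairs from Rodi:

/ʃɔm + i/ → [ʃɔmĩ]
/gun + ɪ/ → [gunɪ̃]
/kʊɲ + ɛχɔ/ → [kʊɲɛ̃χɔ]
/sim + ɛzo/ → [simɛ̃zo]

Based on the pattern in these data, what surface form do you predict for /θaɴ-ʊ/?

[θaɴʊ̃]

The data show progressive nasality assimilation (vowel nasalisation): /i/ → [ĩ] after /m/; /ɪ/ → [ɪ̃] after /n/; /ɛ/ → [ɛ̃] after /ɲ/; /ɛ/ → [ɛ̃] after /m/ — a vowel is nasalised by an immediately preceding nasal consonant.
/ʊ/ sits next to the nasal /ɴ/ and is therefore nasalised to [ʊ̃].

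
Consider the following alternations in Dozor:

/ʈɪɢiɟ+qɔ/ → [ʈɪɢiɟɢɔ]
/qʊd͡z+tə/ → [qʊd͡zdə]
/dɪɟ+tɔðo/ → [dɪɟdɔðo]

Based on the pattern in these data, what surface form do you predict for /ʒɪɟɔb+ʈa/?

The data show progressive voicing assimilation: /q/ → [ɢ] after /ɟ/; /t/ → [d] after /d͡z/; /t/ → [d] after /ɟ/. In each pair only voicing changes, matching the preceding consonant, while place and manner stay constant.
/ʈ/ is a voiceless retroflex stop. The preceding trigger /b/ is voiced, so /ʈ/ must become voiced as well.
The voiced retroflex stop is [ɖ], so /ʈ/ → [ɖ].

[ʒɪɟɔbɖa]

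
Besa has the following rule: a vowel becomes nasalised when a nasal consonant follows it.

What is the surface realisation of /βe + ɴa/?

[βẽɴa]

The vowel /e/ is adjacent to the following nasal /ɴ/, so it acquires [+nasal] and surfaces as [ẽ].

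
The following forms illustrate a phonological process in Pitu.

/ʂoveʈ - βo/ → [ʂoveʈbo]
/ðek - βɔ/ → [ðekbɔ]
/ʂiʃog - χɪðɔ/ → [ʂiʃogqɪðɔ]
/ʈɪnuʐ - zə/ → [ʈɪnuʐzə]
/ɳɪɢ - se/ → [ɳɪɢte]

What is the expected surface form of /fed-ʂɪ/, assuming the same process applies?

The data show progressive manner assimilation: /β/ → [b] after /ʈ/; /β/ → [b] after /k/; /χ/ → [q] after /g/; /s/ → [t] after /ɢ/. In each pair only manner changes, matching the preceding consonant, while place and voice stay constant.
Nothing changes in [ʈɪnuʐzə]: there the adjacent consonants already agree in manner (/z/ and /ʐ/ are both fricatives), so this form is consistent with the same rule.
/ʂ/ is a voiceless retroflex fricative. The preceding trigger /d/ is a stop, so /ʂ/ must become a stop as well.
A voiceless retroflex stop is [ʈ], so the surface segment is [ʈ].

[fedʈɪ]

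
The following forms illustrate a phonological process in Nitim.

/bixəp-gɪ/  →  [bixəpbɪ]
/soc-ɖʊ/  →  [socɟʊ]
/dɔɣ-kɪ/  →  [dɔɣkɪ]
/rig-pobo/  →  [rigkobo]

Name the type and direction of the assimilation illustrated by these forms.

Comparing underlying and surface forms, /g/ → [b] is the alternation; the neighbouring /p/ is constant.
/g/ is velar while /p/ is bilabial; the output [b] is bilabial, matching the trigger — so the feature that spreads is place.
Manner and voice are unchanged, so the assimilation is partial, not total.
The other alternating forms pattern the same way: /ɖ/ → [ɟ] after /c/ (retroflex → palatal, matching palatal); /p/ → [k] after /g/ (bilabial → velar, matching velar) — only place changes, and always toward the preceding segment.
Nothing changes in [dɔɣkɪ]: there the adjacent consonants already agree in place (/k/ and /ɣ/ are both velar), so this form is consistent with the same rule.
Since the segment that changes follows the conditioning segment, the assimilation is progressive.

progressive place assimilation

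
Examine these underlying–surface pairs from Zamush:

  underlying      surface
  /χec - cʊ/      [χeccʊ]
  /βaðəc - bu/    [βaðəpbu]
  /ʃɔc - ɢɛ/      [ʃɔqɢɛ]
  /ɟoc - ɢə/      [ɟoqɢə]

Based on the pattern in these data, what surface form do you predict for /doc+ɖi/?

[doʈɖi]

The data show regressive place assimilation: /c/ → [p] before /b/; /c/ → [q] before /ɢ/. In each pair only place changes, matching the following consonant, while manner and voice stay constant.
Nothing changes in [χeccʊ]: there the adjacent consonants already agree in place (/c/ and /c/ are both palatal), so this form is consistent with the same rule.
/c/ is a voiceless palatal stop. The following trigger /ɖ/ is retroflex, so /c/ must become retroflex as well.
A voiceless retroflex stop is [ʈ], so the surface segment is [ʈ].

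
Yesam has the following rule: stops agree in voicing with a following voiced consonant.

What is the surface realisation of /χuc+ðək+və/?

[χuɟðəgvə]

/c/ is a voiceless palatal stop. The following trigger /ð/ is voiced, so /c/ must become voiced as well.
Changing only its voicing to voiced gives [ɟ] — the voiced palatal stop.
At the second juncture, /k/ likewise becomes [g] adjacent to /v/.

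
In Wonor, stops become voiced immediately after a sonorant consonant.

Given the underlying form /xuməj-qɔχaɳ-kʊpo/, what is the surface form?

[xuməjɢɔχaɳgʊpo]

The rule targets /q/ (voiceless uvular stop), which sits after the trigger /j/ (voiced).
Changing only its voicing to voiced gives [ɢ] — the voiced uvular stop.
The same rule applies at the second boundary: /k/ → [g] next to /ɳ/.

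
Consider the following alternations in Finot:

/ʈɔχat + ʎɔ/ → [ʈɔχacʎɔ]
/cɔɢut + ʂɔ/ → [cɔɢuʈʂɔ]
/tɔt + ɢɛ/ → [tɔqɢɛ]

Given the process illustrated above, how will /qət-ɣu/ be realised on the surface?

[qəkɣu]

The data show regressive place assimilation: /t/ → [c] before /ʎ/; /t/ → [ʈ] before /ʂ/; /t/ → [q] before /ɢ/. In each pair only place changes, matching the following consonant, while manner and voice stay constant.
/t/ is a voiceless alveolar stop. The following trigger /ɣ/ is velar, so /t/ must become velar as well.
Changing only its place to velar gives [k] — the voiceless velar stop.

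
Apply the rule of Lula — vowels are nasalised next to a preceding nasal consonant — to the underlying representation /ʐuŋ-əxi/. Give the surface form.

[ʐuŋə̃xi]

/ə/ sits next to the nasal /ŋ/ and is therefore nasalised to [ə̃].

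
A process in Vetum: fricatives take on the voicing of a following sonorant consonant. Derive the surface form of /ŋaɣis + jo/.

[ŋaɣizjo]

/s/ is a voiceless alveolar fricative. The following trigger /j/ is voiced, so /s/ must become voiced as well.
Changing only its voicing to voiced gives [z] — the voiced alveolar fricative.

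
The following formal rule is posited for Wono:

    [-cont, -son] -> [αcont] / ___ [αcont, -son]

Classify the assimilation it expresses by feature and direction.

The rule copies [cont] (continuancy) from the environment onto the target stops; since [±cont] encodes the stop/fricative manner contrast, the assimilating dimension is manner.
Since the environment is written after the underscore, the trigger follows the target; the direction is regressive.

regressive manner assimilation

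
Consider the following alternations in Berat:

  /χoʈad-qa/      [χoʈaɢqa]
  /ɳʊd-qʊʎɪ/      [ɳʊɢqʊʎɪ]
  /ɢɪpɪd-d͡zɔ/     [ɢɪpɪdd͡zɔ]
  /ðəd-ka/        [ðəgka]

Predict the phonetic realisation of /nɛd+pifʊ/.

[nɛbpifʊ]

The data show regressive place assimilation: /d/ → [ɢ] before /q/; /d/ → [g] before /k/. In each pair only place changes, matching the following consonant, while manner and voice stay constant.
Nothing changes in [ɢɪpɪdd͡zɔ]: there the adjacent consonants already agree in place (/d/ and /d͡z/ are both alveolar), so this form is consistent with the same rule.
The rule targets /d/ (voiced alveolar stop), which sits before the trigger /p/ (bilabial).
A voiced bilabial stop is [b], so the surface segment is [b].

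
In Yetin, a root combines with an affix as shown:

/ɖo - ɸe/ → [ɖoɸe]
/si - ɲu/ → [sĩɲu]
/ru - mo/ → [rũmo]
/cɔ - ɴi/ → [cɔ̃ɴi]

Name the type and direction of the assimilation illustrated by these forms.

regressive nasality assimilation (vowel nasalisation)

The vowel /i/ surfaces as nasalised [ĩ] next to the following nasal /ɲ/ — it has acquired the [+nasal] feature of its neighbour.
The other forms show the same pattern: /u/ → [ũ] before /m/; /ɔ/ → [ɔ̃] before /ɴ/ — each time a vowel is nasalised next to a following nasal.
No change occurs in [ɖoɸe] because the vowel at the boundary is adjacent to an oral consonant, not a nasal (/o/ next to /ɸ/).
Because the conditioning nasal is to the right of the vowel that changes, the process is regressive (anticipatory).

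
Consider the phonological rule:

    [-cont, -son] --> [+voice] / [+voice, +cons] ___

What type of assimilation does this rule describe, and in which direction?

The structural change is [+voice], and the conditioning segment [+voice, +cons] (a voiced consonant) is itself voiced, so the target comes to share the voicing of its neighbour — voicing assimilation.
The conditioning segment sits to the left of the focus bar, meaning the trigger precedes the segment that changes — progressive assimilation.

progressive voicing assimilation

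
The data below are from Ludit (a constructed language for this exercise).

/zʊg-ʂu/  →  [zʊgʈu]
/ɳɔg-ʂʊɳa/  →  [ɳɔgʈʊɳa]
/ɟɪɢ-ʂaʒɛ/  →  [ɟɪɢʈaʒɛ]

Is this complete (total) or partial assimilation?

partial assimilation

The segment that alternates is /ʂ/, which surfaces as [ʈ] when adjacent to /g/.
/ʂ/ is a fricative while /g/ is a stop; the output [ʈ] is a stop, matching the trigger — so the feature that spreads is manner.
Place and voice are unchanged, so the assimilation is partial, not total.
Checking the remaining alternation: /ʂ/ → [ʈ] after /ɢ/ (fricative → stop, matching a stop) — only manner changes, and always toward the preceding segment.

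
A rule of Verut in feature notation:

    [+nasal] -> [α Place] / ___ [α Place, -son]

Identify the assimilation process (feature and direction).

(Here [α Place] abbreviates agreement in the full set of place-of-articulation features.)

regressive place assimilation

The rule copies the place features (abbreviated [Place]) from the environment onto the target, so the assimilating feature is place.
The conditioning segment sits to the right of the focus bar, meaning the trigger follows the segment that changes — regressive assimilation.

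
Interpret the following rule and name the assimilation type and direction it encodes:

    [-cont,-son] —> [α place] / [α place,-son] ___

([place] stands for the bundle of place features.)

progressive place assimilation

The rule copies the place features (abbreviated [place]) from the environment onto the target, so the assimilating feature is place.
Since the environment is written before the underscore, the trigger precedes the target; the direction is progressive.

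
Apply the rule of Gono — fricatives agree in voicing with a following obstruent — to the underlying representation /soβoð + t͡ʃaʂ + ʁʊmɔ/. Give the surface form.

[soβoθt͡ʃaʐʁʊmɔ]

The rule targets /ð/ (voiced dental fricative), which sits before the trigger /t͡ʃ/ (voiceless).
Changing only its voicing to voiceless gives [θ] — the voiceless dental fricative.
The same rule applies at the second boundary: /ʂ/ → [ʐ] next to /ʁ/.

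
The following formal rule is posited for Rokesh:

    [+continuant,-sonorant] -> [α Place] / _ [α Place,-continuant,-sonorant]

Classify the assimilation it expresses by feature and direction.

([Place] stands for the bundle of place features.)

regressive place assimilation

The rule copies the place features (abbreviated [Place]) from the environment onto the target, so the assimilating feature is place.
Since the environment is written after the underscore, the trigger follows the target; the direction is regressive.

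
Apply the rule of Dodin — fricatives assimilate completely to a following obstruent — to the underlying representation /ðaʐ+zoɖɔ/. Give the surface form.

/ʐ/ is the segment targeted by the rule; it sits immediately before /z/, so it assimilates completely and surfaces as [z].

[ðazzoɖɔ]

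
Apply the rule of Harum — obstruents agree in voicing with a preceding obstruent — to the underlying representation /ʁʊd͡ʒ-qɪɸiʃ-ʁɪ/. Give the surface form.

The rule targets /q/ (voiceless uvular stop), which sits after the trigger /d͡ʒ/ (voiced).
The voiced uvular stop is [ɢ], so /q/ → [ɢ].
The same rule applies at the second boundary: /ʁ/ → [χ] next to /ʃ/.

[ʁʊd͡ʒɢɪɸiʃχɪ]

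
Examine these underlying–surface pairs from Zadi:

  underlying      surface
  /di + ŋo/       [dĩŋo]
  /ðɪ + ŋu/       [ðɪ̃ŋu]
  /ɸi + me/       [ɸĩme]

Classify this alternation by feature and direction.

regressive nasality assimilation (vowel nasalisation)

The vowel /i/ surfaces as nasalised [ĩ] next to the following nasal /ŋ/ — it has acquired the [+nasal] feature of its neighbour.
The other forms show the same pattern: /ɪ/ → [ɪ̃] before /ŋ/; /i/ → [ĩ] before /m/ — each time a vowel is nasalised next to a following nasal.
Because the conditioning nasal is to the right of the vowel that changes, the process is regressive (anticipatory).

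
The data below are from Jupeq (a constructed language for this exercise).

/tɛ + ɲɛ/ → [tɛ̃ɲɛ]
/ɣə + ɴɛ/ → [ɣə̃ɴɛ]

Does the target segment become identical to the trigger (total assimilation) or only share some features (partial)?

partial assimilation

The vowel /ɛ/ surfaces as nasalised [ɛ̃] next to the following nasal /ɲ/ — it has acquired the [+nasal] feature of its neighbour.
The other form shows the same pattern: /ə/ → [ə̃] before /ɴ/ — each time a vowel is nasalised next to a following nasal.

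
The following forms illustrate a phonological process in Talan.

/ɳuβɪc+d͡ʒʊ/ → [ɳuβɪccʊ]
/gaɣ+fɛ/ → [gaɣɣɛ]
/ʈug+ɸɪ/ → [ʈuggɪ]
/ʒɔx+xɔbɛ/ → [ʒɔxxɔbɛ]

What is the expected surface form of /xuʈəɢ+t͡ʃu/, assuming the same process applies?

The data show progressive total assimilation (/d͡ʒ/ → [c] after /c/; /f/ → [ɣ] after /ɣ/; /ɸ/ → [g] after /g/): in every case the target segment becomes identical to its preceding neighbour, copying more than a single feature.
In [ʒɔxxɔbɛ] the two consonants at the boundary are already identical (/x/ + /x/), so the rule applies vacuously and nothing changes.
/t͡ʃ/ is the segment targeted by the rule; it sits immediately after /ɢ/, so it assimilates completely and surfaces as [ɢ].

[xuʈəɢɢu]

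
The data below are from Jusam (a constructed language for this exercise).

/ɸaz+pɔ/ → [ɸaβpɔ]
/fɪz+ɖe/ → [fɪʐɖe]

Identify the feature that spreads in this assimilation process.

The segment that alternates is /z/, which surfaces as [β] when adjacent to /p/.
The change alveolar → bilabial matches the place of the following /p/, identifying this as place assimilation.
The same holds elsewhere in the data: /z/ → [ʐ] before /ɖ/ (alveolar → retroflex, matching retroflex) — only place changes, and always toward the following segment.

place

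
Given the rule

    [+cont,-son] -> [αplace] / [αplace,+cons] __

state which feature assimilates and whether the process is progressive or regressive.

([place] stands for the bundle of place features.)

progressive place assimilation

The rule copies the place features (abbreviated [place]) from the environment onto the target, so the assimilating feature is place.
The conditioning segment sits to the left of the focus bar, meaning the trigger precedes the segment that changes — progressive assimilation.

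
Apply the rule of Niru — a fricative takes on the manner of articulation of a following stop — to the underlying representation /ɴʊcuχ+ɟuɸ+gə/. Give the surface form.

[ɴʊcuqɟupgə]

/χ/ is a voiceless uvular fricative. The following trigger /ɟ/ is a stop, so /χ/ must become a stop as well.
The voiceless uvular stop is [q], so /χ/ → [q].
At the second juncture, /ɸ/ likewise becomes [p] adjacent to /g/.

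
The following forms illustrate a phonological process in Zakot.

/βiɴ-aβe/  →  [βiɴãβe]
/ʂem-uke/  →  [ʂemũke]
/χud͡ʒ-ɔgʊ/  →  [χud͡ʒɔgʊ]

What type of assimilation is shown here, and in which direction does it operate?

The vowel /a/ surfaces as nasalised [ã] next to the preceding nasal /ɴ/ — it has acquired the [+nasal] feature of its neighbour.
The other form shows the same pattern: /u/ → [ũ] after /m/ — each time a vowel is nasalised next to a preceding nasal.
No change occurs in [χud͡ʒɔgʊ] because the vowel at the boundary is adjacent to an oral consonant, not a nasal (/ɔ/ next to /d͡ʒ/).
Because the conditioning nasal is to the left of the vowel that changes, the process is progressive (perseverative).

progressive nasality assimilation (vowel nasalisation)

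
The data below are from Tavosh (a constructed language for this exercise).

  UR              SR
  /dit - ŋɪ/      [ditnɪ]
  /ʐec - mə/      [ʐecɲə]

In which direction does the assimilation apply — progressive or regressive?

progressive

Comparing underlying and surface forms, /ŋ/ → [n] is the alternation; the neighbouring /t/ is constant.
/ŋ/ is velar while /t/ is alveolar; the output [n] is alveolar, matching the trigger — so the feature that spreads is place.
Checking the remaining alternation: /m/ → [ɲ] after /c/ (bilabial → palatal, matching palatal) — only place changes, and always toward the preceding segment.
Since the segment that changes follows the conditioning segment, the assimilation is progressive.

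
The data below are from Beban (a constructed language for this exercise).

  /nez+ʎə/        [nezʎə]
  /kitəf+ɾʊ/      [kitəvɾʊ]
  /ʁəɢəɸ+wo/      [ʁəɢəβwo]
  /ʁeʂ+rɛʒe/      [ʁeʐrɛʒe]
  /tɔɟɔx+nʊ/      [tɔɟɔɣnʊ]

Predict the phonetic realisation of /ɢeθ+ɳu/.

[ɢeðɳu]

The data show regressive voicing assimilation: /f/ → [v] before /ɾ/; /ɸ/ → [β] before /w/; /ʂ/ → [ʐ] before /r/; /x/ → [ɣ] before /n/. In each pair only voicing changes, matching the following consonant, while place and manner stay constant.
Nothing changes in [nezʎə]: there the adjacent consonants already agree in voicing (/z/ and /ʎ/ are both voiced), so this form is consistent with the same rule.
/θ/ is a voiceless dental fricative. The following trigger /ɳ/ is voiced, so /θ/ must become voiced as well.
A voiced dental fricative is [ð], so the surface segment is [ð].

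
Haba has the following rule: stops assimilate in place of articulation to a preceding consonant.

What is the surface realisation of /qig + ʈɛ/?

/ʈ/ is a voiceless retroflex stop. The preceding trigger /g/ is velar, so /ʈ/ must become velar as well.
The voiceless velar stop is [k], so /ʈ/ → [k].

[qigkɛ]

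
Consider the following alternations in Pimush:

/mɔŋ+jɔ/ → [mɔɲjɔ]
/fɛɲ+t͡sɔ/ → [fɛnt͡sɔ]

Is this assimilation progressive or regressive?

regressive

Underlying /ŋ/ is realised as [ɲ] next to /j/; /j/ itself does not change.
/ŋ/ is velar while /j/ is palatal; the output [ɲ] is palatal, matching the trigger — so the feature that spreads is place.
The other alternating form patterns the same way: /ɲ/ → [n] before /t͡s/ (palatal → alveolar, matching alveolar) — only place changes, and always toward the following segment.
Since the segment that changes precedes the conditioning segment, the assimilation is regressive.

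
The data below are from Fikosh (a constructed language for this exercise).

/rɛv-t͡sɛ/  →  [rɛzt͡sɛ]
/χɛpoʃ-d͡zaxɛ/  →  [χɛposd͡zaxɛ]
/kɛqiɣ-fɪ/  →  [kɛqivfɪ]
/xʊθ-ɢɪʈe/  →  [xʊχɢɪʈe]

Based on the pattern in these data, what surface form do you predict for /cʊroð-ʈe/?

The data show regressive place assimilation: /v/ → [z] before /t͡s/; /ʃ/ → [s] before /d͡z/; /ɣ/ → [v] before /f/; /θ/ → [χ] before /ɢ/. In each pair only place changes, matching the following consonant, while manner and voice stay constant.
The rule targets /ð/ (voiced dental fricative), which sits before the trigger /ʈ/ (retroflex).
A voiced retroflex fricative is [ʐ], so the surface segment is [ʐ].

[cʊroʐʈe]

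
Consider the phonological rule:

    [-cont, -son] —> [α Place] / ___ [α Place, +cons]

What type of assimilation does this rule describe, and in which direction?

regressive place assimilation

The shared variable α links the value of the place features (abbreviated [Place]) on the target to the same value on the neighbouring segment, so place is the feature that assimilates.
The conditioning segment sits to the right of the focus bar, meaning the trigger follows the segment that changes — regressive assimilation.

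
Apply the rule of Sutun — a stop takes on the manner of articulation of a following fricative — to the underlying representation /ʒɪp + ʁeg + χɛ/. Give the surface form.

[ʒɪɸʁeɣχɛ]

/p/ is a voiceless bilabial stop. The following trigger /ʁ/ is a fricative, so /p/ must become a fricative as well.
Changing only its manner to fricative gives [ɸ] — the voiceless bilabial fricative.
The same rule applies at the second boundary: /g/ → [ɣ] next to /χ/.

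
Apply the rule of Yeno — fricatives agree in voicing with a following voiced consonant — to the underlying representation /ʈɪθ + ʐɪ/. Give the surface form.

[ʈɪðʐɪ]

/θ/ is a voiceless dental fricative. The following trigger /ʐ/ is voiced, so /θ/ must become voiced as well.
A voiced dental fricative is [ð], so the surface segment is [ð].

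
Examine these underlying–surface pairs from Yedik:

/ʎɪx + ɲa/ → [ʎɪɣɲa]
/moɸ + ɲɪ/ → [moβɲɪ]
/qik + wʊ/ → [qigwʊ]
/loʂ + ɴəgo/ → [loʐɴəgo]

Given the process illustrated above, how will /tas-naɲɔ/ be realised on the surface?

[taznaɲɔ]

The data show regressive voicing assimilation: /x/ → [ɣ] before /ɲ/; /ɸ/ → [β] before /ɲ/; /k/ → [g] before /w/; /ʂ/ → [ʐ] before /ɴ/. In each pair only voicing changes, matching the following consonant, while place and manner stay constant.
/s/ is a voiceless alveolar fricative. The following trigger /n/ is voiced, so /s/ must become voiced as well.
A voiced alveolar fricative is [z], so the surface segment is [z].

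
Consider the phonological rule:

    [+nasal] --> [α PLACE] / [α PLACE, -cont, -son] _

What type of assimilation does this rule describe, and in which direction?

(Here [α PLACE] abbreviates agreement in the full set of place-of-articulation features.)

progressive place assimilation

The rule copies the place features (abbreviated [PLACE]) from the environment onto the target, so the assimilating feature is place.
Since the environment is written before the underscore, the trigger precedes the target; the direction is progressive.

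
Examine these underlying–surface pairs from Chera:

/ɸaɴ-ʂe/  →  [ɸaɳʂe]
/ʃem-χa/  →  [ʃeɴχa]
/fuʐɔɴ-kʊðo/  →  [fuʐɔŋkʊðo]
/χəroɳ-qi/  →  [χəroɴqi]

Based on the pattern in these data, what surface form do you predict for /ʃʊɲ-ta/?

[ʃʊnta]

The data show regressive place assimilation: /ɴ/ → [ɳ] before /ʂ/; /m/ → [ɴ] before /χ/; /ɴ/ → [ŋ] before /k/; /ɳ/ → [ɴ] before /q/. In each pair only place changes, matching the following consonant, while manner and voice stay constant.
/ɲ/ is a voiced palatal nasal. The following trigger /t/ is alveolar, so /ɲ/ must become alveolar as well.
Changing only its place to alveolar gives [n] — the voiced alveolar nasal.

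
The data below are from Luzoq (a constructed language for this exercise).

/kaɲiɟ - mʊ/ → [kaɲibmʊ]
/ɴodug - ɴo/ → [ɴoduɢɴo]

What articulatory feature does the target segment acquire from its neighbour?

place

The segment that alternates is /ɟ/, which surfaces as [b] when adjacent to /m/.
/ɟ/ is palatal while /m/ is bilabial; the output [b] is bilabial, matching the trigger — so the feature that spreads is place.
The same holds elsewhere in the data: /g/ → [ɢ] before /ɴ/ (velar → uvular, matching uvular) — only place changes, and always toward the following segment.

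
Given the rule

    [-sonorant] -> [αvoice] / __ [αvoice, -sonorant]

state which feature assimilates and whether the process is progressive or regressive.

regressive voicing assimilation

The shared variable α links the value of [voice] on the target to the same value on the neighbouring segment, so voicing is the feature that assimilates.
The conditioning segment sits to the right of the focus bar, meaning the trigger follows the segment that changes — regressive assimilation.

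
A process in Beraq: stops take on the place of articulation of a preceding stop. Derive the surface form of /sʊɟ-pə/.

[sʊɟcə]

/p/ is a voiceless bilabial stop. The preceding trigger /ɟ/ is palatal, so /p/ must become palatal as well.
A voiceless palatal stop is [c], so the surface segment is [c].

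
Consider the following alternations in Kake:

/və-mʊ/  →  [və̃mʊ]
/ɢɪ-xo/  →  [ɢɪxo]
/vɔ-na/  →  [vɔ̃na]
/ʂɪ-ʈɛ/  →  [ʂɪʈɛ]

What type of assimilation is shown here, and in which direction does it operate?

regressive nasality assimilation (vowel nasalisation)

The vowel /ə/ surfaces as nasalised [ə̃] next to the following nasal /m/ — it has acquired the [+nasal] feature of its neighbour.
The other form shows the same pattern: /ɔ/ → [ɔ̃] before /n/ — each time a vowel is nasalised next to a following nasal.
No change occurs in [ɢɪxo], [ʂɪʈɛ] because the vowel at the boundary is adjacent to an oral consonant, not a nasal (/ɪ/ next to /x/; /ɪ/ next to /ʈ/).
Because the conditioning nasal is to the right of the vowel that changes, the process is regressive (anticipatory).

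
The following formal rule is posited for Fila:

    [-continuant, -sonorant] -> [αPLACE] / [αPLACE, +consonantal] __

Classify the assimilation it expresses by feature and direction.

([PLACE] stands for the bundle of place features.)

The shared variable α links the value of the place features (abbreviated [PLACE]) on the target to the same value on the neighbouring segment, so place is the feature that assimilates.
The conditioning segment sits to the left of the focus bar, meaning the trigger precedes the segment that changes — progressive assimilation.

progressive place assimilation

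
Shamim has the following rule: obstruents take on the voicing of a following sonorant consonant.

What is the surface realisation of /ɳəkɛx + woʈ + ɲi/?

[ɳəkɛɣwoɖɲi]

The rule targets /x/ (voiceless velar fricative), which sits before the trigger /w/ (voiced).
Changing only its voicing to voiced gives [ɣ] — the voiced velar fricative.
The same rule applies at the second boundary: /ʈ/ → [ɖ] next to /ɲ/.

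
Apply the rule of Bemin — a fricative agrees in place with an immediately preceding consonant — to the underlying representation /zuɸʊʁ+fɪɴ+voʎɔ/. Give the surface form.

[zuɸʊʁχɪɴʁoʎɔ]

/f/ is a voiceless labiodental fricative. The preceding trigger /ʁ/ is uvular, so /f/ must become uvular as well.
A voiceless uvular fricative is [χ], so the surface segment is [χ].
At the second juncture, /v/ likewise becomes [ʁ] adjacent to /ɴ/.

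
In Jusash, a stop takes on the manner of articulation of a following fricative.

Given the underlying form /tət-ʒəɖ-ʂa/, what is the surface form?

[təsʒəʐʂa]

/t/ is a voiceless alveolar stop. The following trigger /ʒ/ is a fricative, so /t/ must become a fricative as well.
A voiceless alveolar fricative is [s], so the surface segment is [s].
At the second juncture, /ɖ/ likewise becomes [ʐ] adjacent to /ʂ/.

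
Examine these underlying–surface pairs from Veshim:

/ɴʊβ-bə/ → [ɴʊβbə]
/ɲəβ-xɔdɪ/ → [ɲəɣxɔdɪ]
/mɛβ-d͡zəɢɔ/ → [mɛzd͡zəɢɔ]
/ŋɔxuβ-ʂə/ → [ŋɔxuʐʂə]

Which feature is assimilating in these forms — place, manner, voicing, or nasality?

place

Underlying /β/ is realised as [ɣ] next to /x/; /x/ itself does not change.
The change bilabial → velar matches the place of the following /x/, identifying this as place assimilation.
Checking the remaining alternations: /β/ → [z] before /d͡z/ (bilabial → alveolar, matching alveolar); /β/ → [ʐ] before /ʂ/ (bilabial → retroflex, matching retroflex) — only place changes, and always toward the following segment.
No alternation appears in [ɴʊβbə]: there the adjacent consonants already agree in place (/β/ and /b/ are both bilabial), so this form is consistent with the same rule.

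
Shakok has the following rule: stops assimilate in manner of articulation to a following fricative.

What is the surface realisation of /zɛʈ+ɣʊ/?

The rule targets /ʈ/ (voiceless retroflex stop), which sits before the trigger /ɣ/ (fricative).
The voiceless retroflex fricative is [ʂ], so /ʈ/ → [ʂ].

[zɛʂɣʊ]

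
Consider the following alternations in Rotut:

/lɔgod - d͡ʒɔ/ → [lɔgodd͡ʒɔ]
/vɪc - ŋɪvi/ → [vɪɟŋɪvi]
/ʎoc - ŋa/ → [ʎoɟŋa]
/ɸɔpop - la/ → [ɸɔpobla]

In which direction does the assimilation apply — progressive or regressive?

Underlying /c/ is realised as [ɟ] next to /ŋ/; /ŋ/ itself does not change.
/c/ is voiceless while /ŋ/ is voiced; the output [ɟ] is voiced, matching the trigger — so the feature that spreads is voicing.
The same holds elsewhere in the data: /p/ → [b] before /l/ (voiceless → voiced, matching voiced) — only voicing changes, and always toward the following segment.
No alternation appears in [lɔgodd͡ʒɔ]: there the adjacent consonants already agree in voicing (/d/ and /d͡ʒ/ are both voiced), so this form is consistent with the same rule.
Since the segment that changes precedes the conditioning segment, the assimilation is regressive.

regressive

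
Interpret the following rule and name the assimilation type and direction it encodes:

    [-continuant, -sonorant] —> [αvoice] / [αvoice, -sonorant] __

progressive voicing assimilation

The rule copies [voice] from the environment onto the target, so the assimilating feature is voicing.
The conditioning segment sits to the left of the focus bar, meaning the trigger precedes the segment that changes — progressive assimilation.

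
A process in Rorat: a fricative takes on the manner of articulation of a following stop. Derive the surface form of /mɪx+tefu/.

[mɪktefu]

The rule targets /x/ (voiceless velar fricative), which sits before the trigger /t/ (stop).
A voiceless velar stop is [k], so the surface segment is [k].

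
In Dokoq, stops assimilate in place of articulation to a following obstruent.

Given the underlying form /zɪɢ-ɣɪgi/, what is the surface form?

[zɪgɣɪgi]

/ɢ/ is a voiced uvular stop. The following trigger /ɣ/ is velar, so /ɢ/ must become velar as well.
The voiced velar stop is [g], so /ɢ/ → [g].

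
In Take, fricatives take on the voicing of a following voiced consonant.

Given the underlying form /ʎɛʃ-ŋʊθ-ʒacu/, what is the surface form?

[ʎɛʒŋʊðʒacu]

/ʃ/ is a voiceless postalveolar fricative. The following trigger /ŋ/ is voiced, so /ʃ/ must become voiced as well.
Changing only its voicing to voiced gives [ʒ] — the voiced postalveolar fricative.
At the second juncture, /θ/ likewise becomes [ð] adjacent to /ʒ/.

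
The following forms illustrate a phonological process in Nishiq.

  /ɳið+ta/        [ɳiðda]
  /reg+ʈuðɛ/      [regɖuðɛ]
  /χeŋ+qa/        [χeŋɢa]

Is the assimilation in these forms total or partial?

partial assimilation

The segment that alternates is /t/, which surfaces as [d] when adjacent to /ð/.
/t/ is voiceless while /ð/ is voiced; the output [d] is voiced, matching the trigger — so the feature that spreads is voicing.
Place and manner are unchanged, so the assimilation is partial, not total.
Checking the remaining alternations: /ʈ/ → [ɖ] after /g/ (voiceless → voiced, matching voiced); /q/ → [ɢ] after /ŋ/ (voiceless → voiced, matching voiced) — only voicing changes, and always toward the preceding segment.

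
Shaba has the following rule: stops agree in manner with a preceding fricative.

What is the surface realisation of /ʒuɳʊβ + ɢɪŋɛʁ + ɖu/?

[ʒuɳʊβʁɪŋɛʁʐu]

/ɢ/ is a voiced uvular stop. The preceding trigger /β/ is a fricative, so /ɢ/ must become a fricative as well.
Changing only its manner to fricative gives [ʁ] — the voiced uvular fricative.
At the second juncture, /ɖ/ likewise becomes [ʐ] adjacent to /ʁ/.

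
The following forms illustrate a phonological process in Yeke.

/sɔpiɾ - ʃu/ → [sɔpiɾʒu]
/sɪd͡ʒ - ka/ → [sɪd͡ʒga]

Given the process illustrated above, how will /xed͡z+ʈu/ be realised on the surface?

The data show progressive voicing assimilation: /ʃ/ → [ʒ] after /ɾ/; /k/ → [g] after /d͡ʒ/. In each pair only voicing changes, matching the preceding consonant, while place and manner stay constant.
/ʈ/ is a voiceless retroflex stop. The preceding trigger /d͡z/ is voiced, so /ʈ/ must become voiced as well.
A voiced retroflex stop is [ɖ], so the surface segment is [ɖ].

[xed͡zɖu]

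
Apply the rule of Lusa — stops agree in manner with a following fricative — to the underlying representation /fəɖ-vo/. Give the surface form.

The rule targets /ɖ/ (voiced retroflex stop), which sits before the trigger /v/ (fricative).
A voiced retroflex fricative is [ʐ], so the surface segment is [ʐ].

[fəʐvo]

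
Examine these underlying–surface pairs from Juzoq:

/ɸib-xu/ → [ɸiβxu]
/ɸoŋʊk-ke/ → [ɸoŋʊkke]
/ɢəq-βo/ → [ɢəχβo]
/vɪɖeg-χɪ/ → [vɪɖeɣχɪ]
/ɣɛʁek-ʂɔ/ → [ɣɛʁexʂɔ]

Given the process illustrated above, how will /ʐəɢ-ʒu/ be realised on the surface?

The data show regressive manner assimilation: /b/ → [β] before /x/; /q/ → [χ] before /β/; /g/ → [ɣ] before /χ/; /k/ → [x] before /ʂ/. In each pair only manner changes, matching the following consonant, while place and voice stay constant.
Nothing changes in [ɸoŋʊkke]: there the adjacent consonants already agree in manner (/k/ and /k/ are both stops), so this form is consistent with the same rule.
The rule targets /ɢ/ (voiced uvular stop), which sits before the trigger /ʒ/ (fricative).
A voiced uvular fricative is [ʁ], so the surface segment is [ʁ].

[ʐəʁʒu]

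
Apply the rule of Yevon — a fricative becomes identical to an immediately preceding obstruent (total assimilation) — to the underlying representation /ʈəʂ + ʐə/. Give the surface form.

/ʐ/ is the segment targeted by the rule; it sits immediately after /ʂ/, so it assimilates completely and surfaces as [ʂ].

[ʈəʂʂə]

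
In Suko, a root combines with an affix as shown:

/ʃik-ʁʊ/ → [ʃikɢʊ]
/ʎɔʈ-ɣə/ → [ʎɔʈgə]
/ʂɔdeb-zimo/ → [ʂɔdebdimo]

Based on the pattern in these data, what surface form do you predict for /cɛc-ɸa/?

The data show progressive manner assimilation: /ʁ/ → [ɢ] after /k/; /ɣ/ → [g] after /ʈ/; /z/ → [d] after /b/. In each pair only manner changes, matching the preceding consonant, while place and voice stay constant.
The rule targets /ɸ/ (voiceless bilabial fricative), which sits after the trigger /c/ (stop).
A voiceless bilabial stop is [p], so the surface segment is [p].

[cɛcpa]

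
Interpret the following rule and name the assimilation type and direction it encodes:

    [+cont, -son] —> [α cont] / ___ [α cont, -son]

The rule copies [cont] (continuancy) from the environment onto the target fricatives; since [±cont] encodes the stop/fricative manner contrast, the assimilating dimension is manner.
The conditioning segment sits to the right of the focus bar, meaning the trigger follows the segment that changes — regressive assimilation.

regressive manner assimilation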